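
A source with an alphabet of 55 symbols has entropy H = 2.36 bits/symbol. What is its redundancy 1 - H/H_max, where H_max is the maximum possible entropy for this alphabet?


H_max = log2(K) = log2(55) = 5.7814 bits/symbol. Redundancy = 1 - H/H_max = 1 - 2.36/5.7814 = 1 - 0.4082 = 0.5918

0.5918


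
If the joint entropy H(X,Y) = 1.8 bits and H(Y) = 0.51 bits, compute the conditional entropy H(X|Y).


H(X|Y) = H(X,Y) - H(Y) = 1.8 - 0.51 = 1.29

1.29 bits


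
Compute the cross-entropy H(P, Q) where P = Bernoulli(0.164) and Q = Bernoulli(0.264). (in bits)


H(P,Q) = -p*log2(q) - (1-p)*log2(1-q). -0.164*log2(0.264) = 0.315108; -0.836*log2(0.736) = 0.369698. H(P,Q) = 0.315108 + 0.369698 = 0.6848

0.6848 bits


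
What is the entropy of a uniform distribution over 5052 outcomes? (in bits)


H = log2(n) = log2(5052) = 12.3026

12.3026 bits


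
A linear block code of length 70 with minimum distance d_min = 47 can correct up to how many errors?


Correction capability = floor((d-1)/2) = floor((47-1)/2) = 23

23 errors


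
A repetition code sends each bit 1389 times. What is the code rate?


Rate = k/n = 1/1389

1/1389


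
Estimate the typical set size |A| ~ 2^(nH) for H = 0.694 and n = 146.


log2|A_typical| = nH = 146 * 0.694 = 101.324, so |A_typical| ~ 2^101.324 = 3.174e+30

3.174e+30


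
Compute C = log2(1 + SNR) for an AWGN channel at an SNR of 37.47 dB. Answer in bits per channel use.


SNR_linear = 10^(37.47/10) = 5584.7019; C = log2(1 + SNR_linear) = log2(1 + 5584.7019) = 12.4475

12.4475 bits/channel use


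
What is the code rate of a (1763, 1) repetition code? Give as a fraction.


Rate = k/n = 1/1763

1/1763


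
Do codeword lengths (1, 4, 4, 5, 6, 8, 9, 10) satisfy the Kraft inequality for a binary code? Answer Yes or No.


Kraft sum = sum(2^(-l_i)) = 0.6787, need <= 1. Result: satisfied (a binary prefix-free code with these lengths exists)

Yes


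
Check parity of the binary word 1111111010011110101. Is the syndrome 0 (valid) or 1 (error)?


Syndrome = XOR of all bits = 1 XOR 1 XOR 1 XOR 1 XOR 1 XOR 1 XOR 1 XOR 0 XOR 1 XOR 0 XOR 0 XOR 1 XOR 1 XOR 1 XOR 1 XOR 0 XOR 1 XOR 0 XOR 1 = 0

0


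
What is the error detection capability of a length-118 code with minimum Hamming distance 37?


Detection capability = d_min - 1 = 37 - 1 = 36

36 errors


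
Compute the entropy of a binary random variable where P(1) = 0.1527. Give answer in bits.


H = -p*log2(p) - (1-p)*log2(1-p). -0.1527*log2(0.1527) = 0.414005; -0.8473*log2(0.8473) = 0.202551. H = 0.414005 + 0.202551 = 0.6166

0.6166 bits


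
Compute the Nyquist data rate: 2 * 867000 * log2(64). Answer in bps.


Rate = 2 * B * log2(M) = 2 * 867000 * 6.0 = 10404000.0

10404000.0 bps


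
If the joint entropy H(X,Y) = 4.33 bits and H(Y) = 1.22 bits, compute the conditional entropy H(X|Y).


H(X|Y) = H(X,Y) - H(Y) = 4.33 - 1.22 = 3.11

3.11 bits


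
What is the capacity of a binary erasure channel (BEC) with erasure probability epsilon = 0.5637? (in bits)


C = 1 - epsilon = 1 - 0.5637 = 0.4363

0.4363 bits


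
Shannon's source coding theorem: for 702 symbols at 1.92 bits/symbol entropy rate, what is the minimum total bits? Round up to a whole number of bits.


Minimum bits >= n * H = 702 * 1.92 = 1347.84, rounded up to a whole number of bits = 1348

1348 bits


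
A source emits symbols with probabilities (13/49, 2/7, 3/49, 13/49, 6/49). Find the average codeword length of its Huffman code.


Huffman construction (repeatedly merge the two least-probable nodes; each merge adds 1 bit to every symbol beneath it): 3/49 + 6/49 = 9/49; 9/49 + 13/49 = 22/49; 13/49 + 2/7 = 27/49; 22/49 + 27/49 = 1. Resulting codeword lengths (in the order the probabilities were given): (2, 2, 3, 2, 3). L_avg = sum(p_i * l_i) = 13/49*2 + 2/7*2 + 3/49*3 + 13/49*2 + 6/49*3 = 107/49 = 2.1837

2.1837 bits


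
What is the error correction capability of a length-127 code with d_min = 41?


Correction capability = floor((d-1)/2) = floor((41-1)/2) = 20

20 errors


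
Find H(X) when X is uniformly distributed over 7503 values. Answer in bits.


H = log2(n) = log2(7503) = 12.8733

12.8733 bits


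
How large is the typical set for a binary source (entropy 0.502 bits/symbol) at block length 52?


log2|A_typical| = nH = 52 * 0.502 = 26.104, so |A_typical| ~ 2^26.104 = 7.213e+07

7.213e+07


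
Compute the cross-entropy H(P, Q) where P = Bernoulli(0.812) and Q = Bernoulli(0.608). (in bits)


H(P,Q) = -p*log2(q) - (1-p)*log2(1-q). -0.812*log2(0.608) = 0.582900; -0.188*log2(0.392) = 0.254002. H(P,Q) = 0.582900 + 0.254002 = 0.8369

0.8369 bits


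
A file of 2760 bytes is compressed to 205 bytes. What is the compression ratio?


Ratio = original / compressed = 2760 / 205 = 13.4634

13.4634


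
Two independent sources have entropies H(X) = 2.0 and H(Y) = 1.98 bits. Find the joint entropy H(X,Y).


For independent variables, H(X,Y) = H(X) + H(Y) = 2.0 + 1.98 = 3.98

3.98 bits


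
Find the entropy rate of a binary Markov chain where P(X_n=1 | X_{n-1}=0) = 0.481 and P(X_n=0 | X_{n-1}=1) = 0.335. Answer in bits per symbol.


Stationary distribution: pi_0 = p10/(p01+p10) = 0.4105, pi_1 = 0.5895. Entropy rate H' = pi_0*H(p01) + pi_1*H(p10) = 0.4105*0.999 + 0.5895*0.92 = 0.9524

0.9524 bits/symbol


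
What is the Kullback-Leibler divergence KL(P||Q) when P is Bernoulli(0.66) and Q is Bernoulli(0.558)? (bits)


KL = p*log2(p/q) + (1-p)*log2((1-p)/(1-q)) = 0.66*log2(0.66/0.558) + 0.34*log2(0.34/0.442) = 0.0312

0.0312 bits


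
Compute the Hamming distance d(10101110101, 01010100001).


Count differing positions: ^ ^ ^ ^ ^ . ^ . ^ . . = 7 differences

7


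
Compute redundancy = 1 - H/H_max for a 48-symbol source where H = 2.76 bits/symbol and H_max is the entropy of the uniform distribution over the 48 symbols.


H_max = log2(K) = log2(48) = 5.585 bits/symbol. Redundancy = 1 - H/H_max = 1 - 2.76/5.585 = 1 - 0.4942 = 0.5058

0.5058


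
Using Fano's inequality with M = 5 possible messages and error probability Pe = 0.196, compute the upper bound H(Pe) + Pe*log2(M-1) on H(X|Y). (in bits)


H(Pe) = -Pe*log2(Pe) - (1-Pe)*log2(1-Pe) = -0.196*log2(0.196) - 0.804*log2(0.804) = 0.460811 + 0.253045 = 0.7139. Pe*log2(M-1) = 0.196*log2(4) = 0.392000. Bound = H(Pe) + Pe*log2(M-1) = 0.460811 + 0.253045 + 0.392000 = 1.1059

1.1059 bits


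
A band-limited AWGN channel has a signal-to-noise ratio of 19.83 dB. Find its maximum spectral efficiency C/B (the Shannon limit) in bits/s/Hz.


SNR_linear = 10^(19.83/10) = 96.1612; C/B = log2(1 + SNR_linear) = log2(1 + 96.1612) = 6.6023

6.6023 bits/s/Hz


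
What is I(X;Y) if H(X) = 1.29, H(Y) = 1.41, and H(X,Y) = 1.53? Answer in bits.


I(X;Y) = H(X) + H(Y) - H(X,Y) = 1.29 + 1.41 - 1.53 = 1.17

1.17 bits


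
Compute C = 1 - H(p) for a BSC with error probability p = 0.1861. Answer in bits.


H(p) = -p*log2(p) - (1-p)*log2(1-p) = -0.1861*log2(0.1861) - 0.8139*log2(0.8139) = 0.451451 + 0.241791 = 0.6932. C = 1 - H(p) = 1 - 0.6932 = 0.3068

0.3068 bits


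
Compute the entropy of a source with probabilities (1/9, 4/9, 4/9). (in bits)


H = -sum(p_i * log2(p_i)). Terms: -(1/9)*log2(1/9) = 0.352214; -(4/9)*log2(4/9) = 0.519967; -(4/9)*log2(4/9) = 0.519967. H = 0.352214 + 0.519967 + 0.519967 = 1.3921

1.3921 bits


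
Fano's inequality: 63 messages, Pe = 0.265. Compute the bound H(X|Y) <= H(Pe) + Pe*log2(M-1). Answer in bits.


H(Pe) = -Pe*log2(Pe) - (1-Pe)*log2(1-Pe) = -0.265*log2(0.265) - 0.735*log2(0.735) = 0.507723 + 0.326475 = 0.8342. Pe*log2(M-1) = 0.265*log2(62) = 1.577862. Bound = H(Pe) + Pe*log2(M-1) = 0.507723 + 0.326475 + 1.577862 = 2.4121

2.4121 bits


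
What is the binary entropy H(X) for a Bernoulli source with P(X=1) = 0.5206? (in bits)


H = -p*log2(p) - (1-p)*log2(1-p). -0.5206*log2(0.5206) = 0.490276; -0.4794*log2(0.4794) = 0.508499. H = 0.490276 + 0.508499 = 0.9988

0.9988 bits


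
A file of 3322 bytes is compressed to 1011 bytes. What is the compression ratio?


Ratio = original / compressed = 3322 / 1011 = 3.2859

3.2859


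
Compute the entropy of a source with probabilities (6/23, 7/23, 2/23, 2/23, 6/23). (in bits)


H = -sum(p_i * log2(p_i)). Terms: -(6/23)*log2(6/23) = 0.505722; -(7/23)*log2(7/23) = 0.522324; -(2/23)*log2(2/23) = 0.306397; -(2/23)*log2(2/23) = 0.306397; -(6/23)*log2(6/23) = 0.505722. H = 0.505722 + 0.522324 + 0.306397 + 0.306397 + 0.505722 = 2.1466

2.1466 bits


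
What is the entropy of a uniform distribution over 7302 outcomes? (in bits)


H = log2(n) = log2(7302) = 12.8341

12.8341 bits


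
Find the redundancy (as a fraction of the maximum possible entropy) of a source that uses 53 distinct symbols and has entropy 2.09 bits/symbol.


H_max = log2(K) = log2(53) = 5.7279 bits/symbol. Redundancy = 1 - H/H_max = 1 - 2.09/5.7279 = 1 - 0.3649 = 0.6351

0.6351


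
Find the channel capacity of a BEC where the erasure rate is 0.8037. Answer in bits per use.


C = 1 - epsilon = 1 - 0.8037 = 0.1963

0.1963 bits


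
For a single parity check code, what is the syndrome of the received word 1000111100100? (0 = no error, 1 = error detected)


Syndrome = XOR of all bits = 1 XOR 0 XOR 0 XOR 0 XOR 1 XOR 1 XOR 1 XOR 1 XOR 0 XOR 0 XOR 1 XOR 0 XOR 0 = 0

0


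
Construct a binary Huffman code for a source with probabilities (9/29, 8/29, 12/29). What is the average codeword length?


Huffman construction (repeatedly merge the two least-probable nodes; each merge adds 1 bit to every symbol beneath it): 8/29 + 9/29 = 17/29; 12/29 + 17/29 = 1. Resulting codeword lengths (in the order the probabilities were given): (2, 2, 1). L_avg = sum(p_i * l_i) = 9/29*2 + 8/29*2 + 12/29*1 = 46/29 = 1.5862

1.5862 bits


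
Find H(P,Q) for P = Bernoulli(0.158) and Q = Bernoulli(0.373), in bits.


H(P,Q) = -p*log2(q) - (1-p)*log2(1-q). -0.158*log2(0.373) = 0.224795; -0.842*log2(0.627) = 0.567056. H(P,Q) = 0.224795 + 0.567056 = 0.7919

0.7919 bits


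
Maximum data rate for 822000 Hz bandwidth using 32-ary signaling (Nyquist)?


Rate = 2 * B * log2(M) = 2 * 822000 * 5.0 = 8220000.0

8220000.0 bps


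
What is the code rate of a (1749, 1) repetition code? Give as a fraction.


Rate = k/n = 1/1749

1/1749


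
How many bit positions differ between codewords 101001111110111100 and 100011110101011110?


Count differing positions: . . ^ . ^ . . . ^ . ^ ^ ^ . . . ^ . = 7 differences

7


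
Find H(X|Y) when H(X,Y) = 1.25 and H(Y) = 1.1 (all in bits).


H(X|Y) = H(X,Y) - H(Y) = 1.25 - 1.1 = 0.15

0.15 bits


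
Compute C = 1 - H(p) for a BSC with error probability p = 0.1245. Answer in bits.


H(p) = -p*log2(p) - (1-p)*log2(1-p) = -0.1245*log2(0.1245) - 0.8755*log2(0.8755) = 0.374220 + 0.167939 = 0.5422. C = 1 - H(p) = 1 - 0.5422 = 0.4578

0.4578 bits


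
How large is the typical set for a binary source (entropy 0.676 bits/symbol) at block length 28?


log2|A_typical| = nH = 28 * 0.676 = 18.928, so |A_typical| ~ 2^18.928 = 4.988e+05

4.988e+05


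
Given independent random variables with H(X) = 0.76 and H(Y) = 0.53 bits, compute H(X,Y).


For independent variables, H(X,Y) = H(X) + H(Y) = 0.76 + 0.53 = 1.29

1.29 bits


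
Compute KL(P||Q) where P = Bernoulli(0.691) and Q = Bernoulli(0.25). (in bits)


KL = p*log2(p/q) + (1-p)*log2((1-p)/(1-q)) = 0.691*log2(0.691/0.25) + 0.309*log2(0.309/0.75) = 0.6182

0.6182 bits


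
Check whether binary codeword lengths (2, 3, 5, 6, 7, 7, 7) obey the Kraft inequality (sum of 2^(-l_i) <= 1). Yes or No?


Kraft sum = sum(2^(-l_i)) = 0.4453, need <= 1. Result: satisfied (a binary prefix-free code with these lengths exists)

Yes


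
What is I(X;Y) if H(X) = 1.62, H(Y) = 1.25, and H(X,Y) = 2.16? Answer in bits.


I(X;Y) = H(X) + H(Y) - H(X,Y) = 1.62 + 1.25 - 2.16 = 0.71

0.71 bits


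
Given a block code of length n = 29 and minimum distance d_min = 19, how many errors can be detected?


Detection capability = d_min - 1 = 19 - 1 = 18

18 errors


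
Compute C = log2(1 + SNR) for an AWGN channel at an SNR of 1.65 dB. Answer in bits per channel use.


SNR_linear = 10^(1.65/10) = 1.4622; C = log2(1 + SNR_linear) = log2(1 + 1.4622) = 1.2999

1.2999 bits/channel use


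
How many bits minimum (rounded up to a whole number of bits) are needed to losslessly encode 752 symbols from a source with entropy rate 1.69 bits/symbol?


Minimum bits >= n * H = 752 * 1.69 = 1270.88, rounded up to a whole number of bits = 1271

1271 bits


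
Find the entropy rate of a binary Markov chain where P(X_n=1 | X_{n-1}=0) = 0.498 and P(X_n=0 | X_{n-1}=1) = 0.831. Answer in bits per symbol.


Stationary distribution: pi_0 = p10/(p01+p10) = 0.6253, pi_1 = 0.3747. Entropy rate H' = pi_0*H(p01) + pi_1*H(p10) = 0.6253*1.0 + 0.3747*0.6554 = 0.8709

0.8709 bits/symbol


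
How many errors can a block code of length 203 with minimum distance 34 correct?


Correction capability = floor((d-1)/2) = floor((34-1)/2) = 16

16 errors


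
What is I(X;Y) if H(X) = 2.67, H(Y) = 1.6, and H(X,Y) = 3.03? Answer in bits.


I(X;Y) = H(X) + H(Y) - H(X,Y) = 2.67 + 1.6 - 3.03 = 1.24

1.24 bits


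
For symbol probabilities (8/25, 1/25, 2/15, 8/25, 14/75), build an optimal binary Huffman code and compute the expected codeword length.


Huffman construction (repeatedly merge the two least-probable nodes; each merge adds 1 bit to every symbol beneath it): 1/25 + 2/15 = 13/75; 13/75 + 14/75 = 9/25; 8/25 + 8/25 = 16/25; 9/25 + 16/25 = 1. Resulting codeword lengths (in the order the probabilities were given): (2, 3, 3, 2, 2). L_avg = sum(p_i * l_i) = 8/25*2 + 1/25*3 + 2/15*3 + 8/25*2 + 14/75*2 = 163/75 = 2.1733

2.1733 bits


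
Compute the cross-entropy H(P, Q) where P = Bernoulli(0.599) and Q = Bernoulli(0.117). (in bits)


H(P,Q) = -p*log2(q) - (1-p)*log2(1-q). -0.599*log2(0.117) = 1.854156; -0.401*log2(0.883) = 0.071985. H(P,Q) = 1.854156 + 0.071985 = 1.9261

1.9261 bits


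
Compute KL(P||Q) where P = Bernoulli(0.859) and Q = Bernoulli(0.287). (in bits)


KL = p*log2(p/q) + (1-p)*log2((1-p)/(1-q)) = 0.859*log2(0.859/0.287) + 0.141*log2(0.141/0.713) = 1.0289

1.0289 bits


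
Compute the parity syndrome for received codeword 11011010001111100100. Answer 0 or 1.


Syndrome = XOR of all bits = 1 XOR 1 XOR 0 XOR 1 XOR 1 XOR 0 XOR 1 XOR 0 XOR 0 XOR 0 XOR 1 XOR 1 XOR 1 XOR 1 XOR 1 XOR 0 XOR 0 XOR 1 XOR 0 XOR 0 = 1

1


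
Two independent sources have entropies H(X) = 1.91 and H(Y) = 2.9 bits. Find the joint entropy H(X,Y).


For independent variables, H(X,Y) = H(X) + H(Y) = 1.91 + 2.9 = 4.81

4.81 bits


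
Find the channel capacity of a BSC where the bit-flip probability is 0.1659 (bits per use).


H(p) = -p*log2(p) - (1-p)*log2(1-p) = -0.1659*log2(0.1659) - 0.8341*log2(0.8341) = 0.429949 + 0.218290 = 0.6482. C = 1 - H(p) = 1 - 0.6482 = 0.3518

0.3518 bits


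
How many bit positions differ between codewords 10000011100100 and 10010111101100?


Count differing positions: . . . ^ . ^ . . . . ^ . . . = 3 differences

3


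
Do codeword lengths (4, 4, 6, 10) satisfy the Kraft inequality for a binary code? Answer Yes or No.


Kraft sum = sum(2^(-l_i)) = 0.1416, need <= 1. Result: satisfied (a binary prefix-free code with these lengths exists)

Yes


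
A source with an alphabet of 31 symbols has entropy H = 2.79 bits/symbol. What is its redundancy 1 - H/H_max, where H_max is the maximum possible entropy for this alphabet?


H_max = log2(K) = log2(31) = 4.9542 bits/symbol. Redundancy = 1 - H/H_max = 1 - 2.79/4.9542 = 1 - 0.5632 = 0.4368

0.4368


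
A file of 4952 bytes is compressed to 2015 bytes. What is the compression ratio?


Ratio = original / compressed = 4952 / 2015 = 2.4576

2.4576


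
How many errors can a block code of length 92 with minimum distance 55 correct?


Correction capability = floor((d-1)/2) = floor((55-1)/2) = 27

27 errors


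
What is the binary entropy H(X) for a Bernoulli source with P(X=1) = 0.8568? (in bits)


H = -p*log2(p) - (1-p)*log2(1-p). -0.8568*log2(0.8568) = 0.191040; -0.1432*log2(0.1432) = 0.401518. H = 0.191040 + 0.401518 = 0.5926

0.5926 bits


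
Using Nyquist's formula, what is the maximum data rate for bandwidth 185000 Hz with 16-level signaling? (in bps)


Rate = 2 * B * log2(M) = 2 * 185000 * 4.0 = 1480000.0

1480000.0 bps


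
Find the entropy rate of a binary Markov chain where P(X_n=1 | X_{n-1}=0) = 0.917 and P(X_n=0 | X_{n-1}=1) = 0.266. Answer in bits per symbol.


Stationary distribution: pi_0 = p10/(p01+p10) = 0.2249, pi_1 = 0.7751. Entropy rate H' = pi_0*H(p01) + pi_1*H(p10) = 0.2249*0.4127 + 0.7751*0.8357 = 0.7406

0.7406 bits/symbol


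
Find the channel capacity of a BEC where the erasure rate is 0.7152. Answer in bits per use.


C = 1 - epsilon = 1 - 0.7152 = 0.2848

0.2848 bits


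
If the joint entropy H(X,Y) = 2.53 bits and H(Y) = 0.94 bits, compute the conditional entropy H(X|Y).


H(X|Y) = H(X,Y) - H(Y) = 2.53 - 0.94 = 1.59

1.59 bits


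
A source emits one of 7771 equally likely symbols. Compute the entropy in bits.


H = log2(n) = log2(7771) = 12.9239

12.9239 bits


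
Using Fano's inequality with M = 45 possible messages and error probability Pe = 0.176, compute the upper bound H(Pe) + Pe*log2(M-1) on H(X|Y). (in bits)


H(Pe) = -Pe*log2(Pe) - (1-Pe)*log2(1-Pe) = -0.176*log2(0.176) - 0.824*log2(0.824) = 0.441118 + 0.230130 = 0.6712. Pe*log2(M-1) = 0.176*log2(44) = 0.960860. Bound = H(Pe) + Pe*log2(M-1) = 0.441118 + 0.230130 + 0.960860 = 1.6321

1.6321 bits


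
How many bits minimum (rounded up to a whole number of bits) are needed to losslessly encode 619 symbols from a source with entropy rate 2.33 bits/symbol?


Minimum bits >= n * H = 619 * 2.33 = 1442.27, rounded up to a whole number of bits = 1443

1443 bits


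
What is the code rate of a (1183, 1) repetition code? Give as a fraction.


Rate = k/n = 1/1183

1/1183


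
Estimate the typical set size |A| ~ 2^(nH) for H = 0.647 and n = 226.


log2|A_typical| = nH = 226 * 0.647 = 146.222, so |A_typical| ~ 2^146.222 = 1.040e+44

1.040e+44


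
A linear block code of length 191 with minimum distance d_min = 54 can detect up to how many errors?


Detection capability = d_min - 1 = 54 - 1 = 53

53 errors


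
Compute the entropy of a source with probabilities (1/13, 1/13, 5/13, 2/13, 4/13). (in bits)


H = -sum(p_i * log2(p_i)). Terms: -(1/13)*log2(1/13) = 0.284649; -(1/13)*log2(1/13) = 0.284649; -(5/13)*log2(5/13) = 0.530197; -(2/13)*log2(2/13) = 0.415452; -(4/13)*log2(4/13) = 0.523212. H = 0.284649 + 0.284649 + 0.530197 + 0.415452 + 0.523212 = 2.0382

2.0382 bits


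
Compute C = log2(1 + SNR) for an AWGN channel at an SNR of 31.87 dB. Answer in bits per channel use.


SNR_linear = 10^(31.87/10) = 1538.1546; C = log2(1 + SNR_linear) = log2(1 + 1538.1546) = 10.5879

10.5879 bits/channel use


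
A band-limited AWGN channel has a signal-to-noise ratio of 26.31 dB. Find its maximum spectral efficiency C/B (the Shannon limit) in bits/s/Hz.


SNR_linear = 10^(26.31/10) = 427.5629; C/B = log2(1 + SNR_linear) = log2(1 + 427.5629) = 8.7434

8.7434 bits/s/Hz


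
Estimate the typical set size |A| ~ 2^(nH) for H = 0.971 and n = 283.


log2|A_typical| = nH = 283 * 0.971 = 274.793, so |A_typical| ~ 2^274.793 = 5.259e+82

5.259e+82


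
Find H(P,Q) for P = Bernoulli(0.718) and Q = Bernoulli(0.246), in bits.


H(P,Q) = -p*log2(q) - (1-p)*log2(1-q). -0.718*log2(0.246) = 1.452708; -0.282*log2(0.754) = 0.114877. H(P,Q) = 1.452708 + 0.114877 = 1.5676

1.5676 bits


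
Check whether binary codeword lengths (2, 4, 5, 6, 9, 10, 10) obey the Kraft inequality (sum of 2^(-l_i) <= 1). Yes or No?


Kraft sum = sum(2^(-l_i)) = 0.3633, need <= 1. Result: satisfied (a binary prefix-free code with these lengths exists)

Yes


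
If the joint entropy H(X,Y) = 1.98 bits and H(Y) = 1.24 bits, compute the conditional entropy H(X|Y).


H(X|Y) = H(X,Y) - H(Y) = 1.98 - 1.24 = 0.74

0.74 bits


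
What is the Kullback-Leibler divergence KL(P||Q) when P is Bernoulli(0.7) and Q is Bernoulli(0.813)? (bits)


KL = p*log2(p/q) + (1-p)*log2((1-p)/(1-q)) = 0.7*log2(0.7/0.813) + 0.3*log2(0.3/0.187) = 0.0534

0.0534 bits


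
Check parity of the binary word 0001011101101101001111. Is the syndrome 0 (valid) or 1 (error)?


Syndrome = XOR of all bits = 0 XOR 0 XOR 0 XOR 1 XOR 0 XOR 1 XOR 1 XOR 1 XOR 0 XOR 1 XOR 1 XOR 0 XOR 1 XOR 1 XOR 0 XOR 1 XOR 0 XOR 0 XOR 1 XOR 1 XOR 1 XOR 1 = 1

1


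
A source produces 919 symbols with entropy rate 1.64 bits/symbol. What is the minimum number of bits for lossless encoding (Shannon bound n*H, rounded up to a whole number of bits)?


Minimum bits >= n * H = 919 * 1.64 = 1507.16, rounded up to a whole number of bits = 1508

1508 bits


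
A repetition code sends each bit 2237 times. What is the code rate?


Rate = k/n = 1/2237

1/2237


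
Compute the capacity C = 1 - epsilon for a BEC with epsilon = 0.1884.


C = 1 - epsilon = 1 - 0.1884 = 0.8116

0.8116 bits


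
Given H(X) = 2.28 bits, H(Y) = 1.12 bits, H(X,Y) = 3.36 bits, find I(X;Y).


I(X;Y) = H(X) + H(Y) - H(X,Y) = 2.28 + 1.12 - 3.36 = 0.04

0.04 bits


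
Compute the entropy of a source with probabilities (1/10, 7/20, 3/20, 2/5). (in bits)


H = -sum(p_i * log2(p_i)). Terms: -(1/10)*log2(1/10) = 0.332193; -(7/20)*log2(7/20) = 0.530101; -(3/20)*log2(3/20) = 0.410545; -(2/5)*log2(2/5) = 0.528771. H = 0.332193 + 0.530101 + 0.410545 + 0.528771 = 1.8016

1.8016 bits


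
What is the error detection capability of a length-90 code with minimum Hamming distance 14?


Detection capability = d_min - 1 = 14 - 1 = 13

13 errors


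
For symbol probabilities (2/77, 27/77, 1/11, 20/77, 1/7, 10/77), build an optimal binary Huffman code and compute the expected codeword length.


Huffman construction (repeatedly merge the two least-probable nodes; each merge adds 1 bit to every symbol beneath it): 2/77 + 1/11 = 9/77; 9/77 + 10/77 = 19/77; 1/7 + 19/77 = 30/77; 20/77 + 27/77 = 47/77; 30/77 + 47/77 = 1. Resulting codeword lengths (in the order the probabilities were given): (4, 2, 4, 2, 2, 3). L_avg = sum(p_i * l_i) = 2/77*4 + 27/77*2 + 1/11*4 + 20/77*2 + 1/7*2 + 10/77*3 = 26/11 = 2.3636

2.3636 bits


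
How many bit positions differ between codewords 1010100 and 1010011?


Count differing positions: . . . . ^ ^ ^ = 3 differences

3


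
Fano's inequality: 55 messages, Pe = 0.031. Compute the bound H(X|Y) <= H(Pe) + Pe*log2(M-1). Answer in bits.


H(Pe) = -Pe*log2(Pe) - (1-Pe)*log2(1-Pe) = -0.031*log2(0.031) - 0.969*log2(0.969) = 0.155359 + 0.044023 = 0.1994. Pe*log2(M-1) = 0.031*log2(54) = 0.178402. Bound = H(Pe) + Pe*log2(M-1) = 0.155359 + 0.044023 + 0.178402 = 0.3778

0.3778 bits


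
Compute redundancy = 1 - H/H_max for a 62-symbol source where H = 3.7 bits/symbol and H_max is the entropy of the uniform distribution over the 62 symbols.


H_max = log2(K) = log2(62) = 5.9542 bits/symbol. Redundancy = 1 - H/H_max = 1 - 3.7/5.9542 = 1 - 0.6214 = 0.3786

0.3786


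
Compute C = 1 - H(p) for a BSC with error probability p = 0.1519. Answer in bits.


H(p) = -p*log2(p) - (1-p)*log2(1-p) = -0.1519*log2(0.1519) - 0.8481*log2(0.8481) = 0.412987 + 0.201588 = 0.6146. C = 1 - H(p) = 1 - 0.6146 = 0.3854

0.3854 bits


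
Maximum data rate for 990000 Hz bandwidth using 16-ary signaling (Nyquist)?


Rate = 2 * B * log2(M) = 2 * 990000 * 4.0 = 7920000.0

7920000.0 bps


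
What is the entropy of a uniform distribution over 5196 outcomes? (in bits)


H = log2(n) = log2(5196) = 12.3432

12.3432 bits


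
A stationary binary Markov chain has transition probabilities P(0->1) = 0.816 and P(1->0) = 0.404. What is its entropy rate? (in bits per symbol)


Stationary distribution: pi_0 = p10/(p01+p10) = 0.3311, pi_1 = 0.6689. Entropy rate H' = pi_0*H(p01) + pi_1*H(p10) = 0.3311*0.6887 + 0.6689*0.9732 = 0.879

0.879 bits/symbol


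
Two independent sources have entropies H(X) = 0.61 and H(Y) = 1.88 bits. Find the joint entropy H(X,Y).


For independent variables, H(X,Y) = H(X) + H(Y) = 0.61 + 1.88 = 2.49

2.49 bits


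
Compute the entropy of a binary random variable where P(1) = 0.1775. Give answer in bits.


H = -p*log2(p) - (1-p)*log2(1-p). -0.1775*log2(0.1775) = 0.442704; -0.8225*log2(0.8225) = 0.231873. H = 0.442704 + 0.231873 = 0.6746

0.6746 bits


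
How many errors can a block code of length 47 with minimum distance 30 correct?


Correction capability = floor((d-1)/2) = floor((30-1)/2) = 14

14 errors


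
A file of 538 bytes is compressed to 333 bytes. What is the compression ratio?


Ratio = original / compressed = 538 / 333 = 1.6156

1.6156


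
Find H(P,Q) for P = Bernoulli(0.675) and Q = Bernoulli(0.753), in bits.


H(P,Q) = -p*log2(q) - (1-p)*log2(1-q). -0.675*log2(0.753) = 0.276263; -0.325*log2(0.247) = 0.655661. H(P,Q) = 0.276263 + 0.655661 = 0.9319

0.9319 bits


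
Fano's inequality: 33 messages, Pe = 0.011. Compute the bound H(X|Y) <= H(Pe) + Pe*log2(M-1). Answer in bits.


H(Pe) = -Pe*log2(Pe) - (1-Pe)*log2(1-Pe) = -0.011*log2(0.011) - 0.989*log2(0.989) = 0.071570 + 0.015782 = 0.0874. Pe*log2(M-1) = 0.011*log2(32) = 0.055000. Bound = H(Pe) + Pe*log2(M-1) = 0.071570 + 0.015782 + 0.055000 = 0.1424

0.1424 bits


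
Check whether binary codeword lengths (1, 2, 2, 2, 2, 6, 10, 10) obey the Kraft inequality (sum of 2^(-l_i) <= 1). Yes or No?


Kraft sum = sum(2^(-l_i)) = 1.5176, need <= 1. Result: violated (a binary prefix-free code with these lengths cannot exist)

No


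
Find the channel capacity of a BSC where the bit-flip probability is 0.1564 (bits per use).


H(p) = -p*log2(p) - (1-p)*log2(1-p) = -0.1564*log2(0.1564) - 0.8436*log2(0.8436) = 0.418634 + 0.206993 = 0.6256. C = 1 - H(p) = 1 - 0.6256 = 0.3744

0.3744 bits


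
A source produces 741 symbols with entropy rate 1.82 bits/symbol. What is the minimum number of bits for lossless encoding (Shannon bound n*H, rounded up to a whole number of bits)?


Minimum bits >= n * H = 741 * 1.82 = 1348.62, rounded up to a whole number of bits = 1349

1349 bits


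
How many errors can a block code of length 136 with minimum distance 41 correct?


Correction capability = floor((d-1)/2) = floor((41-1)/2) = 20

20 errors


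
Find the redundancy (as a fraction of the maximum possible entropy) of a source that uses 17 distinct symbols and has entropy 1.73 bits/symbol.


H_max = log2(K) = log2(17) = 4.0875 bits/symbol. Redundancy = 1 - H/H_max = 1 - 1.73/4.0875 = 1 - 0.4232 = 0.5768

0.5768


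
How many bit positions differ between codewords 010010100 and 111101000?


Count differing positions: ^ . ^ ^ ^ ^ ^ . . = 6 differences

6


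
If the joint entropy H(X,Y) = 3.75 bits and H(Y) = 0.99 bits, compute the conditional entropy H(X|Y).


H(X|Y) = H(X,Y) - H(Y) = 3.75 - 0.99 = 2.76

2.76 bits


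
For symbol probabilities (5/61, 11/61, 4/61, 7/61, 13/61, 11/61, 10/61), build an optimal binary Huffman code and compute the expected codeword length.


Huffman construction (repeatedly merge the two least-probable nodes; each merge adds 1 bit to every symbol beneath it): 4/61 + 5/61 = 9/61; 7/61 + 9/61 = 16/61; 10/61 + 11/61 = 21/61; 11/61 + 13/61 = 24/61; 16/61 + 21/61 = 37/61; 24/61 + 37/61 = 1. Resulting codeword lengths (in the order the probabilities were given): (4, 3, 4, 3, 2, 2, 3). L_avg = sum(p_i * l_i) = 5/61*4 + 11/61*3 + 4/61*4 + 7/61*3 + 13/61*2 + 11/61*2 + 10/61*3 = 168/61 = 2.7541

2.7541 bits


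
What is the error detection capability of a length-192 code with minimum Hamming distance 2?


Detection capability = d_min - 1 = 2 - 1 = 1

1 errors


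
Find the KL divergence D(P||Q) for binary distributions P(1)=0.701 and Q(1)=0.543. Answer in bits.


KL = p*log2(p/q) + (1-p)*log2((1-p)/(1-q)) = 0.701*log2(0.701/0.543) + 0.299*log2(0.299/0.457) = 0.0753

0.0753 bits


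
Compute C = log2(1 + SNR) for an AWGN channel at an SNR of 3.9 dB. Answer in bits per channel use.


SNR_linear = 10^(3.9/10) = 2.4547; C = log2(1 + SNR_linear) = log2(1 + 2.4547) = 1.7886

1.7886 bits/channel use


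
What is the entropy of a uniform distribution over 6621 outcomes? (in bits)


H = log2(n) = log2(6621) = 12.6928

12.6928 bits


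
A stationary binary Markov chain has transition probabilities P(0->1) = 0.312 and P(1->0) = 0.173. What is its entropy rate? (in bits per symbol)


Stationary distribution: pi_0 = p10/(p01+p10) = 0.3567, pi_1 = 0.6433. Entropy rate H' = pi_0*H(p01) + pi_1*H(p10) = 0.3567*0.8955 + 0.6433*0.6645 = 0.7469

0.7469 bits/symbol


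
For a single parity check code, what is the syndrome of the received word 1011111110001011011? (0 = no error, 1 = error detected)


Syndrome = XOR of all bits = 1 XOR 0 XOR 1 XOR 1 XOR 1 XOR 1 XOR 1 XOR 1 XOR 1 XOR 0 XOR 0 XOR 0 XOR 1 XOR 0 XOR 1 XOR 1 XOR 0 XOR 1 XOR 1 = 1

1


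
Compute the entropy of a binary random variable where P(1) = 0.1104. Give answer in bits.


H = -p*log2(p) - (1-p)*log2(1-p). -0.1104*log2(0.1104) = 0.350982; -0.8896*log2(0.8896) = 0.150139. H = 0.350982 + 0.150139 = 0.5011

0.5011 bits


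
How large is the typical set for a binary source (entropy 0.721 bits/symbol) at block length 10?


log2|A_typical| = nH = 10 * 0.721 = 7.21, so |A_typical| ~ 2^7.21 = 1.481e+02

1.481e+02


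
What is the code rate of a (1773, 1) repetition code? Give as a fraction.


Rate = k/n = 1/1773

1/1773


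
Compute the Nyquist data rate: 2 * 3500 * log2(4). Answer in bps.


Rate = 2 * B * log2(M) = 2 * 3500 * 2.0 = 14000.0

14000.0 bps


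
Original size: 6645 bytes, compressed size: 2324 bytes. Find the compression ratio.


Ratio = original / compressed = 6645 / 2324 = 2.8593

2.8593


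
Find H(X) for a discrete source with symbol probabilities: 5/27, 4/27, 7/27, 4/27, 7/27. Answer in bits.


H = -sum(p_i * log2(p_i)). Terms: -(5/27)*log2(5/27) = 0.450548; -(4/27)*log2(4/27) = 0.408131; -(7/27)*log2(7/27) = 0.504916; -(4/27)*log2(4/27) = 0.408131; -(7/27)*log2(7/27) = 0.504916. H = 0.450548 + 0.408131 + 0.504916 + 0.408131 + 0.504916 = 2.2766

2.2766 bits


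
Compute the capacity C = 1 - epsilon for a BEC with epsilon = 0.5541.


C = 1 - epsilon = 1 - 0.5541 = 0.4459

0.4459 bits


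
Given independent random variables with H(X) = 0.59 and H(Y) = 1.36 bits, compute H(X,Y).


For independent variables, H(X,Y) = H(X) + H(Y) = 0.59 + 1.36 = 1.95

1.95 bits


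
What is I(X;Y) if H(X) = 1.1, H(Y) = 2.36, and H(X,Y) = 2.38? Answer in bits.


I(X;Y) = H(X) + H(Y) - H(X,Y) = 1.1 + 2.36 - 2.38 = 1.08

1.08 bits


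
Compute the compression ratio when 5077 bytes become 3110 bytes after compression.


Ratio = original / compressed = 5077 / 3110 = 1.6325

1.6325


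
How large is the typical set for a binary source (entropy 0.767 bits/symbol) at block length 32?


log2|A_typical| = nH = 32 * 0.767 = 24.544, so |A_typical| ~ 2^24.544 = 2.446e+07

2.446e+07


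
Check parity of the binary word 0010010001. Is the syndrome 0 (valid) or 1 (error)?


Syndrome = XOR of all bits = 0 XOR 0 XOR 1 XOR 0 XOR 0 XOR 1 XOR 0 XOR 0 XOR 0 XOR 1 = 1

1


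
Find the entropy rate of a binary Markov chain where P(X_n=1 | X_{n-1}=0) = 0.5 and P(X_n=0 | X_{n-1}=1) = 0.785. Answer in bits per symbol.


Stationary distribution: pi_0 = p10/(p01+p10) = 0.6109, pi_1 = 0.3891. Entropy rate H' = pi_0*H(p01) + pi_1*H(p10) = 0.6109*1.0 + 0.3891*0.7509 = 0.9031

0.9031 bits/symbol


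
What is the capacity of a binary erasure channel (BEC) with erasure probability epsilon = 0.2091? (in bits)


C = 1 - epsilon = 1 - 0.2091 = 0.7909

0.7909 bits


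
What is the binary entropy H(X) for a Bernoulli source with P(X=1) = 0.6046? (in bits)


H = -p*log2(p) - (1-p)*log2(1-p). -0.6046*log2(0.6046) = 0.438908; -0.3954*log2(0.3954) = 0.529288. H = 0.438908 + 0.529288 = 0.9682

0.9682 bits


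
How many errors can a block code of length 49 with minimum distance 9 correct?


Correction capability = floor((d-1)/2) = floor((9-1)/2) = 4

4 errors


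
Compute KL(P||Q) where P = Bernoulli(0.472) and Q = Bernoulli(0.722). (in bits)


KL = p*log2(p/q) + (1-p)*log2((1-p)/(1-q)) = 0.472*log2(0.472/0.722) + 0.528*log2(0.528/0.278) = 0.1992

0.1992 bits


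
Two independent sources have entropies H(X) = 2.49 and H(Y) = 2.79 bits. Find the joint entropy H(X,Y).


For independent variables, H(X,Y) = H(X) + H(Y) = 2.49 + 2.79 = 5.28

5.28 bits


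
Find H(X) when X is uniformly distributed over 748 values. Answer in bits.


H = log2(n) = log2(748) = 9.5469

9.5469 bits


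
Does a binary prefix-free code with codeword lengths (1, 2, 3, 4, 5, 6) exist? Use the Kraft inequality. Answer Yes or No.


Kraft sum = sum(2^(-l_i)) = 0.9844, need <= 1. Result: satisfied (a binary prefix-free code with these lengths exists)

Yes


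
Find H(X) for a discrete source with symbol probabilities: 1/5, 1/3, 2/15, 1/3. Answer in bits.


H = -sum(p_i * log2(p_i)). Terms: -(1/5)*log2(1/5) = 0.464386; -(1/3)*log2(1/3) = 0.528321; -(2/15)*log2(2/15) = 0.387585; -(1/3)*log2(1/3) = 0.528321. H = 0.464386 + 0.528321 + 0.387585 + 0.528321 = 1.9086

1.9086 bits


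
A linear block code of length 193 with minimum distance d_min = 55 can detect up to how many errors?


Detection capability = d_min - 1 = 55 - 1 = 54

54 errors


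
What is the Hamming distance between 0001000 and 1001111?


Count differing positions: ^ . . . ^ ^ ^ = 4 differences

4


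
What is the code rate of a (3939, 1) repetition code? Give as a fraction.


Rate = k/n = 1/3939

1/3939


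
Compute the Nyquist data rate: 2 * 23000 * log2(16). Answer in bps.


Rate = 2 * B * log2(M) = 2 * 23000 * 4.0 = 184000.0

184000.0 bps


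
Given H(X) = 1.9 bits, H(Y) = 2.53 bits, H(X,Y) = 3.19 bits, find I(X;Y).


I(X;Y) = H(X) + H(Y) - H(X,Y) = 1.9 + 2.53 - 3.19 = 1.24

1.24 bits


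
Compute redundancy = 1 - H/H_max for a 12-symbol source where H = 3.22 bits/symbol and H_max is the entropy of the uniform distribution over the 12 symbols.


H_max = log2(K) = log2(12) = 3.585 bits/symbol. Redundancy = 1 - H/H_max = 1 - 3.22/3.585 = 1 - 0.8982 = 0.1018

0.1018


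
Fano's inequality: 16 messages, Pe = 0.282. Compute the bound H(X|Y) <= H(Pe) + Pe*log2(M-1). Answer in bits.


H(Pe) = -Pe*log2(Pe) - (1-Pe)*log2(1-Pe) = -0.282*log2(0.282) - 0.718*log2(0.718) = 0.514998 + 0.343164 = 0.8582. Pe*log2(M-1) = 0.282*log2(15) = 1.101743. Bound = H(Pe) + Pe*log2(M-1) = 0.514998 + 0.343164 + 1.101743 = 1.9599

1.9599 bits


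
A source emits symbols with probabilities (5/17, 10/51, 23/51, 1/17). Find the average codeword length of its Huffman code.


Huffman construction (repeatedly merge the two least-probable nodes; each merge adds 1 bit to every symbol beneath it): 1/17 + 10/51 = 13/51; 13/51 + 5/17 = 28/51; 23/51 + 28/51 = 1. Resulting codeword lengths (in the order the probabilities were given): (2, 3, 1, 3). L_avg = sum(p_i * l_i) = 5/17*2 + 10/51*3 + 23/51*1 + 1/17*3 = 92/51 = 1.8039

1.8039 bits


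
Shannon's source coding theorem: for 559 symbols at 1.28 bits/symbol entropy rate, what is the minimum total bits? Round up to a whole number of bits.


Minimum bits >= n * H = 559 * 1.28 = 715.52, rounded up to a whole number of bits = 716

716 bits


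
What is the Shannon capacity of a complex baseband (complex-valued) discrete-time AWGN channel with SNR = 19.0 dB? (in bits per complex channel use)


SNR_linear = 10^(19.0/10) = 79.4328; C = log2(1 + SNR_linear) = log2(1 + 79.4328) = 6.3297

6.3297 bits/channel use


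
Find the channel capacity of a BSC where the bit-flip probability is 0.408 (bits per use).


H(p) = -p*log2(p) - (1-p)*log2(1-p) = -0.408*log2(0.408) - 0.592*log2(0.592) = 0.527690 + 0.447748 = 0.9754. C = 1 - H(p) = 1 - 0.9754 = 0.0246

0.0246 bits


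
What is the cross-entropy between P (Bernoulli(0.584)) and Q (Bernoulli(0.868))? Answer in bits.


H(P,Q) = -p*log2(q) - (1-p)*log2(1-q). -0.584*log2(0.868) = 0.119272; -0.416*log2(0.132) = 1.215298. H(P,Q) = 0.119272 + 1.215298 = 1.3346

1.3346 bits


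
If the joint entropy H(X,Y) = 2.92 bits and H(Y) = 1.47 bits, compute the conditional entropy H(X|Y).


H(X|Y) = H(X,Y) - H(Y) = 2.92 - 1.47 = 1.45

1.45 bits


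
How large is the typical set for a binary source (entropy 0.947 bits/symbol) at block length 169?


log2|A_typical| = nH = 169 * 0.947 = 160.043, so |A_typical| ~ 2^160.043 = 1.506e+48

1.506e+48


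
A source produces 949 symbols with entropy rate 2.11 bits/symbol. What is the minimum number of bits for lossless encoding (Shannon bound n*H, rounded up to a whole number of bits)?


Minimum bits >= n * H = 949 * 2.11 = 2002.39, rounded up to a whole number of bits = 2003

2003 bits


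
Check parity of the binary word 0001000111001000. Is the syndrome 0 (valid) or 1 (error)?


Syndrome = XOR of all bits = 0 XOR 0 XOR 0 XOR 1 XOR 0 XOR 0 XOR 0 XOR 1 XOR 1 XOR 1 XOR 0 XOR 0 XOR 1 XOR 0 XOR 0 XOR 0 = 1

1


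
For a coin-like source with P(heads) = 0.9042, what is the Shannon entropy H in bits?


H = -p*log2(p) - (1-p)*log2(1-p). -0.9042*log2(0.9042) = 0.131368; -0.0958*log2(0.0958) = 0.324171. H = 0.131368 + 0.324171 = 0.4555

0.4555 bits


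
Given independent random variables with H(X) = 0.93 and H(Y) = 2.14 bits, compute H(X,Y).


For independent variables, H(X,Y) = H(X) + H(Y) = 0.93 + 2.14 = 3.07

3.07 bits


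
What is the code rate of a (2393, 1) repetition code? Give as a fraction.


Rate = k/n = 1/2393

1/2393


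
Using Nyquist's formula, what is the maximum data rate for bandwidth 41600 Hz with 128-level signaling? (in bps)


Rate = 2 * B * log2(M) = 2 * 41600 * 7.0 = 582400.0

582400.0 bps


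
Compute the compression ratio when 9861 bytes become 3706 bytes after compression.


Ratio = original / compressed = 9861 / 3706 = 2.6608

2.6608


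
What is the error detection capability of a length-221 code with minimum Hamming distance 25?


Detection capability = d_min - 1 = 25 - 1 = 24

24 errors


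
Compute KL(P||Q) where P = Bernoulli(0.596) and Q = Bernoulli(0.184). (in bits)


KL = p*log2(p/q) + (1-p)*log2((1-p)/(1-q)) = 0.596*log2(0.596/0.184) + 0.404*log2(0.404/0.816) = 0.6008

0.6008 bits


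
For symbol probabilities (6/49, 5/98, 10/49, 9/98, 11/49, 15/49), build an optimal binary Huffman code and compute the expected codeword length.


Huffman construction (repeatedly merge the two least-probable nodes; each merge adds 1 bit to every symbol beneath it): 5/98 + 9/98 = 1/7; 6/49 + 1/7 = 13/49; 10/49 + 11/49 = 3/7; 13/49 + 15/49 = 4/7; 3/7 + 4/7 = 1. Resulting codeword lengths (in the order the probabilities were given): (3, 4, 2, 4, 2, 2). L_avg = sum(p_i * l_i) = 6/49*3 + 5/98*4 + 10/49*2 + 9/98*4 + 11/49*2 + 15/49*2 = 118/49 = 2.4082

2.4082 bits


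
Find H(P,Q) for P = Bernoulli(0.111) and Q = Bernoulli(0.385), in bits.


H(P,Q) = -p*log2(q) - (1-p)*log2(1-q). -0.111*log2(0.385) = 0.152855; -0.889*log2(0.615) = 0.623493. H(P,Q) = 0.152855 + 0.623493 = 0.7763

0.7763 bits


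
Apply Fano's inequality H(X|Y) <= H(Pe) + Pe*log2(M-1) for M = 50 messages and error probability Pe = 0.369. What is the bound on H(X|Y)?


H(Pe) = -Pe*log2(Pe) - (1-Pe)*log2(1-Pe) = -0.369*log2(0.369) - 0.631*log2(0.631) = 0.530735 + 0.419166 = 0.9499. Pe*log2(M-1) = 0.369*log2(49) = 2.071828. Bound = H(Pe) + Pe*log2(M-1) = 0.530735 + 0.419166 + 2.071828 = 3.0217

3.0217 bits


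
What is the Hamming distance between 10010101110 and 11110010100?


Count differing positions: . ^ ^ . . ^ ^ ^ . ^ . = 6 differences

6
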